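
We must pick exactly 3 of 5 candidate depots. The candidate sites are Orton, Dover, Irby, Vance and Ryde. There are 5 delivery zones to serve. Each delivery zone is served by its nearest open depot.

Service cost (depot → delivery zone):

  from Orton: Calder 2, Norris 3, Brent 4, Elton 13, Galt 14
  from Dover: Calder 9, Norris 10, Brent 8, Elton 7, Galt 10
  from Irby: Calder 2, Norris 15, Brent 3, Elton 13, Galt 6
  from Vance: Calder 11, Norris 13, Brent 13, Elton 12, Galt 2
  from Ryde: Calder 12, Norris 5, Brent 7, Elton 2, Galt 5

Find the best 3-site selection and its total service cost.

With exactly 3 open, each delivery zone uses its cheapest among the chosen.
{Orton, Vance, Ryde}: Calder→Orton 2, Norris→Orton 3, Brent→Orton 4, Elton→Ryde 2, Galt→Vance 2. Service cost 13.
{Irby, Vance, Ryde}: service cost 14
{Orton, Irby, Ryde}: service cost 15
Among all 10 size-3 choices, {Orton, Vance, Ryde} is lowest.

Choose Orton, Vance and Ryde; total service cost 13.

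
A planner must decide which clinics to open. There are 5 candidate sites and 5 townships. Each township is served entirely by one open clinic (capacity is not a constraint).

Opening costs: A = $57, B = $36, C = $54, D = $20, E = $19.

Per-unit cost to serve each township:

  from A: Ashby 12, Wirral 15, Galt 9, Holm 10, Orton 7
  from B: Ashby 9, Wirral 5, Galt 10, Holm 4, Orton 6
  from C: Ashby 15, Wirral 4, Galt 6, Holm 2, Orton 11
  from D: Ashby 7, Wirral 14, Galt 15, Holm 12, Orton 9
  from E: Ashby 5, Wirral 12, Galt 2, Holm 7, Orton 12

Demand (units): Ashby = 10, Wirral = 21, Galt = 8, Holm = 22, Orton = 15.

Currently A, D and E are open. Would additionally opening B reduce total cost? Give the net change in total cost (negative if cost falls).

Current service cost with {A, D, E}: 577.
Adding B: each township re-picks its cheapest; new service cost 349, saving 228.
Extra fixed cost: 36. Net change = 36 − 228 = -192.
(Totals: 673 → 481.)

Yes — net change −192 (cost falls by 192).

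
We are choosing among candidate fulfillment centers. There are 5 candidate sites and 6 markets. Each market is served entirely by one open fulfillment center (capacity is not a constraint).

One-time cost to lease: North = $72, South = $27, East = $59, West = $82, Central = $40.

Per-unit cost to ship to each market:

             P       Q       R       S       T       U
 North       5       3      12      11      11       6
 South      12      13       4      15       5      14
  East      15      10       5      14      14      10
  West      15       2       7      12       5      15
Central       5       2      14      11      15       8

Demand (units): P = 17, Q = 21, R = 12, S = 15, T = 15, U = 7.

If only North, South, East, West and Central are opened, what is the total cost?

Each market is assigned to its cheapest site among the open ones.
{North, South, East, West, Central}: P→North 5·17=85, Q→West 2·21=42, R→South 4·12=48, S→North 11·15=165, T→South 5·15=75, U→North 6·7=42. Service 457; fixed 280; total 737.

Total cost: 737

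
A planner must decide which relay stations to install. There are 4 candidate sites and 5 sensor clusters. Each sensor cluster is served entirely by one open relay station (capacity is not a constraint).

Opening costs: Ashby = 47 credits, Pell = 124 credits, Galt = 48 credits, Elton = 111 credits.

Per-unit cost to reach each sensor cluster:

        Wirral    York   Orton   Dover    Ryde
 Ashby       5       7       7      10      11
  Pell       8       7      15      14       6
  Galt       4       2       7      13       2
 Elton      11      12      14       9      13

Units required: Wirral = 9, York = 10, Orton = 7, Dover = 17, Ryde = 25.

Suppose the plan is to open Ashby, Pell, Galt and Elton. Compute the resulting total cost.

Total cost: 638

Each sensor cluster is assigned to its cheapest site among the open ones.
{Ashby, Pell, Galt, Elton}: Wirral→Galt 4·9=36, York→Galt 2·10=20, Orton→Ashby 7·7=49, Dover→Elton 9·17=153, Ryde→Galt 2·25=50. Service 308; fixed 330; total 638.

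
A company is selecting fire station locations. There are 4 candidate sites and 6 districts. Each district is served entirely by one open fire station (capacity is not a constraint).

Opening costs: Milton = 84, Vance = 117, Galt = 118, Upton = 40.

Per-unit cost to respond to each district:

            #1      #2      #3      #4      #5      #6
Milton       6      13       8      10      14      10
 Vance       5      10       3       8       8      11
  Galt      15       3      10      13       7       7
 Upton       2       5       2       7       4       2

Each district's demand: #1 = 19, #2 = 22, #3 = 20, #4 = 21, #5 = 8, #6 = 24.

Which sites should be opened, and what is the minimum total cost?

For any fixed open set, each district goes to its cheapest open site; total = fixed + service.
{Upton}: #1→Upton 2·19=38, #2→Upton 5·22=110, #3→Upton 2·20=40, #4→Upton 7·21=147, #5→Upton 4·8=32, #6→Upton 2·24=48. Service 415; fixed 40; total 455.
{Galt, Upton}: #1→Upton 2·19=38, #2→Galt 3·22=66, #3→Upton 2·20=40, #4→Upton 7·21=147, #5→Upton 4·8=32, #6→Upton 2·24=48. Service 371; fixed 158; total 529.
{Milton, Upton}: #1→Upton 2·19=38, #2→Upton 5·22=110, #3→Upton 2·20=40, #4→Upton 7·21=147, #5→Upton 4·8=32, #6→Upton 2·24=48. Service 415; fixed 124; total 539.
{Milton, Vance, Galt, Upton}: #1→Upton 2·19=38, #2→Galt 3·22=66, #3→Upton 2·20=40, #4→Upton 7·21=147, #5→Upton 4·8=32, #6→Upton 2·24=48. Service 371; fixed 359; total 730.
No other subset beats 455.

Open Upton only; minimum total cost 455.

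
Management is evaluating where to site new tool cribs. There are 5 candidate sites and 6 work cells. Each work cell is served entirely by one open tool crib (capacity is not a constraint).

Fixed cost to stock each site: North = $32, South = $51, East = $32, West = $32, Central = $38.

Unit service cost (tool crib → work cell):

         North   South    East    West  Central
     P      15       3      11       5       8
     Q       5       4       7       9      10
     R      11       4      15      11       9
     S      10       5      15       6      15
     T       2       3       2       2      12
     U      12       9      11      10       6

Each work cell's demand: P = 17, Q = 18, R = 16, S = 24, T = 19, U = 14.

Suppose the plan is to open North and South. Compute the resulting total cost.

Each work cell is assigned to its cheapest site among the open ones.
{North, South}: P→South 3·17=51, Q→South 4·18=72, R→South 4·16=64, S→South 5·24=120, T→North 2·19=38, U→South 9·14=126. Service 471; fixed 83; total 554.

Total cost: 554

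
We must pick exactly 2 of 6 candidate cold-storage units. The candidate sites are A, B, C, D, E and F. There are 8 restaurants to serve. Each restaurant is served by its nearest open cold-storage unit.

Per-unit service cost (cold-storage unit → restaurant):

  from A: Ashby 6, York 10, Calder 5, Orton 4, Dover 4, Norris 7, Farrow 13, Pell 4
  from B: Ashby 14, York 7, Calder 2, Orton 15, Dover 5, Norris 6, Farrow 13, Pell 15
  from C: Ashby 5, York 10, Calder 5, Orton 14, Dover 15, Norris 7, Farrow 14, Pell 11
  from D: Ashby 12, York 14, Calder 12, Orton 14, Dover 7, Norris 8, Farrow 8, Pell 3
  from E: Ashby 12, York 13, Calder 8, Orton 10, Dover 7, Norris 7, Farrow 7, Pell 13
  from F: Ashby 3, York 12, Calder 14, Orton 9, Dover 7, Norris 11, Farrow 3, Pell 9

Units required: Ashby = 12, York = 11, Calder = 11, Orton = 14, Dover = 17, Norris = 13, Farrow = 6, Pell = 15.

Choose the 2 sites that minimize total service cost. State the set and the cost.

Choose A and F; total service cost 494.

With exactly 2 open, each restaurant uses its cheapest among the chosen.
{A, F}: Ashby→F 3·12=36, York→A 10·11=110, Calder→A 5·11=55, Orton→A 4·14=56, Dover→A 4·17=68, Norris→A 7·13=91, Farrow→F 3·6=18, Pell→A 4·15=60. Service cost 494.
{A, B}: service cost 511
{A, D}: service cost 545
Among all 15 size-2 choices, {A, F} is lowest.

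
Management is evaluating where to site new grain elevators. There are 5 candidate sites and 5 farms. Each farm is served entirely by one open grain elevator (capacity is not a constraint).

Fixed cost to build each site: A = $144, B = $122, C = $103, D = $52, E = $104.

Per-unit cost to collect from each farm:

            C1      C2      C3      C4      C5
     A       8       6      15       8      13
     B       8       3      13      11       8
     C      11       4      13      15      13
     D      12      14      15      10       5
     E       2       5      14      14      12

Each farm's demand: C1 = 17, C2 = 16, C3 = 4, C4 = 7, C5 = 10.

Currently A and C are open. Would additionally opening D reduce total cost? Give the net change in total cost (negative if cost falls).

Yes — net change −28 (cost falls by 28).

Current service cost with {A, C}: 438.
Adding D: each farm re-picks its cheapest; new service cost 358, saving 80.
Extra fixed cost: 52. Net change = 52 − 80 = -28.
(Totals: 685 → 657.)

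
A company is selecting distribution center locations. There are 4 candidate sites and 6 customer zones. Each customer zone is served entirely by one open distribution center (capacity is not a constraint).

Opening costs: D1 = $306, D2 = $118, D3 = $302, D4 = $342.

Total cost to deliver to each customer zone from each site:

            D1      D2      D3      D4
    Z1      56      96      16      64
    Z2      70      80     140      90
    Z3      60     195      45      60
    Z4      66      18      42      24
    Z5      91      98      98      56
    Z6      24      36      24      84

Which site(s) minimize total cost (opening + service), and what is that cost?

For any fixed open set, each customer zone goes to its cheapest open site; total = fixed + service.
{D2}: Z1→D2 96, Z2→D2 80, Z3→D2 195, Z4→D2 18, Z5→D2 98, Z6→D2 36. Service 523; fixed 118; total 641.
{D3}: service 365 + fixed 302 = 667
{D1}: service 367 + fixed 306 = 673
{D1, D2, D3, D4}: Z1→D3 16, Z2→D1 70, Z3→D3 45, Z4→D2 18, Z5→D4 56, Z6→D1 24. Service 229; fixed 1068; total 1297.
No other subset beats 641.

Open D2 only; minimum total cost 641.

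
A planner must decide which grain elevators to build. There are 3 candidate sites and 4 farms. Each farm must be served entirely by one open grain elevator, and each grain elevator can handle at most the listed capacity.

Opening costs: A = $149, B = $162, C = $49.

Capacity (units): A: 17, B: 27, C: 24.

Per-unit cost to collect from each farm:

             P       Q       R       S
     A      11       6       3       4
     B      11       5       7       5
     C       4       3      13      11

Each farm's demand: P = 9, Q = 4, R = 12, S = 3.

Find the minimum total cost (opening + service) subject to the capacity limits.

Minimum total cost: 294

Open {A, C}: P→C 4·9=36, Q→C 3·4=12, R→A 3·12=36, S→A 4·3=12.
Loads: A carries 15/17, C carries 13/24. Service 96; fixed 198; total 294.
Next best feasible plan costs 315.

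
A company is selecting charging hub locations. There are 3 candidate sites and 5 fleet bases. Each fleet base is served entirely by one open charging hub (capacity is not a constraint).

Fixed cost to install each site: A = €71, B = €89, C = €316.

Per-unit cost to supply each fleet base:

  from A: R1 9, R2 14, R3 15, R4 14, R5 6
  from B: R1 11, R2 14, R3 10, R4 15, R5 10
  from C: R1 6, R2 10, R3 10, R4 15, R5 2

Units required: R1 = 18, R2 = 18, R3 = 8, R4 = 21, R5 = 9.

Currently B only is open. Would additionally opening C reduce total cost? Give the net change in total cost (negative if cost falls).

Current service cost with {B}: 935.
Adding C: each fleet base re-picks its cheapest; new service cost 701, saving 234.
Extra fixed cost: 316. Net change = 316 − 234 = 82.
(Totals: 1024 → 1106.)

No — net change +82 (cost rises by 82).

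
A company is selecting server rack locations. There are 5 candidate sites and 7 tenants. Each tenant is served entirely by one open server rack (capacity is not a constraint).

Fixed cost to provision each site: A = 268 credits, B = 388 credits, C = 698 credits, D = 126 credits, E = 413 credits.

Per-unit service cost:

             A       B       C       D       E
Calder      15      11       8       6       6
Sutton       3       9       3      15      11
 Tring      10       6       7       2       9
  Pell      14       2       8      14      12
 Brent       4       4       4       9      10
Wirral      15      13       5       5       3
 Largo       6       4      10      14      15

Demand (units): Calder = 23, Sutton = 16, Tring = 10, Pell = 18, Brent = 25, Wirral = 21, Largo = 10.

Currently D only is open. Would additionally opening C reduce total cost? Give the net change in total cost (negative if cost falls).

Current service cost with {D}: 1120.
Adding C: each tenant re-picks its cheapest; new service cost 655, saving 465.
Extra fixed cost: 698. Net change = 698 − 465 = 233.
(Totals: 1246 → 1479.)

No — net change +233 (cost rises by 233).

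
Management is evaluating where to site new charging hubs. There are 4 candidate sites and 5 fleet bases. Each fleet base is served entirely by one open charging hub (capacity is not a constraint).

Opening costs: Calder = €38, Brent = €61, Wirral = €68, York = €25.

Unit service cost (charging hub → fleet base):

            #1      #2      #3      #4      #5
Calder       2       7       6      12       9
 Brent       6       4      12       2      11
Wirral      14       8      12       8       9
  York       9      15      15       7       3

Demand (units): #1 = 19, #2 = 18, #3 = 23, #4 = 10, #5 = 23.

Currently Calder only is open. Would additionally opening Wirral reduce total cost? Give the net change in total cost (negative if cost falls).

No — net change +28 (cost rises by 28).

Current service cost with {Calder}: 629.
Adding Wirral: each fleet base re-picks its cheapest; new service cost 589, saving 40.
Extra fixed cost: 68. Net change = 68 − 40 = 28.
(Totals: 667 → 695.)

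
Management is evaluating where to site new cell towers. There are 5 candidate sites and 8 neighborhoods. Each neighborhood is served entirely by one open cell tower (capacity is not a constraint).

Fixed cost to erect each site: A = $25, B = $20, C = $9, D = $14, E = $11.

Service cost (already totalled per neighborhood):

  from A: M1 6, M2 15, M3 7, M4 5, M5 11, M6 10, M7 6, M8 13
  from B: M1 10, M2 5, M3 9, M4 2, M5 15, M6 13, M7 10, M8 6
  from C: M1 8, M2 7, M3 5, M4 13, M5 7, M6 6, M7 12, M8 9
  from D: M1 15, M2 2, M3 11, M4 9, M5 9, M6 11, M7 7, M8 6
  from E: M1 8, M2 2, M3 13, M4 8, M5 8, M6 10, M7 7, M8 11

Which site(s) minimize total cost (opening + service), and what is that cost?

For any fixed open set, each neighborhood goes to its cheapest open site; total = fixed + service.
{C, E}: M1→C 8, M2→E 2, M3→C 5, M4→E 8, M5→C 7, M6→C 6, M7→E 7, M8→C 9. Service 52; fixed 20; total 72.
{C, D}: service 50 + fixed 23 = 73
{C}: service 67 + fixed 9 = 76
{A, B, C, D, E}: M1→A 6, M2→D 2, M3→C 5, M4→B 2, M5→C 7, M6→C 6, M7→A 6, M8→B 6. Service 40; fixed 79; total 119.
No other subset beats 72.

Open C and E; minimum total cost 72.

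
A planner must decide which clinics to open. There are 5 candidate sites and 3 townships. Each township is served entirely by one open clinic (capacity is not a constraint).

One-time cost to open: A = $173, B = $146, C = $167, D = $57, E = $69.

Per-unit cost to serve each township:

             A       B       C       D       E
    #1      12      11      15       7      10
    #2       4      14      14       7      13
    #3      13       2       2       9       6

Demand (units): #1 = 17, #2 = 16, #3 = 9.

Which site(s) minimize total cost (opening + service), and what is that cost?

Open D only; minimum total cost 369.

For any fixed open set, each township goes to its cheapest open site; total = fixed + service.
{D}: #1→D 7·17=119, #2→D 7·16=112, #3→D 9·9=81. Service 312; fixed 57; total 369.
{D, E}: service 285 + fixed 126 = 411
{B, D}: service 249 + fixed 203 = 452
{A, B, C, D, E}: service 201 + fixed 612 = 813
No other subset beats 369.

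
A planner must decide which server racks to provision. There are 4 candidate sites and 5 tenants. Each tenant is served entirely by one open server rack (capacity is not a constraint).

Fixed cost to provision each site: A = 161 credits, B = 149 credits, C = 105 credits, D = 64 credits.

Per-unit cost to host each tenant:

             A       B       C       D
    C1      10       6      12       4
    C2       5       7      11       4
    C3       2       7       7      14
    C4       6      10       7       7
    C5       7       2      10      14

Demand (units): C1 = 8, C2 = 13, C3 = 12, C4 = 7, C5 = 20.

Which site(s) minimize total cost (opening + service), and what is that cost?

For any fixed open set, each tenant goes to its cheapest open site; total = fixed + service.
{B, D}: C1→D 4·8=32, C2→D 4·13=52, C3→B 7·12=84, C4→D 7·7=49, C5→B 2·20=40. Service 257; fixed 213; total 470.
{B}: C1→B 6·8=48, C2→B 7·13=91, C3→B 7·12=84, C4→B 10·7=70, C5→B 2·20=40. Service 333; fixed 149; total 482.
{A}: service 351 + fixed 161 = 512
{A, B, C, D}: C1→D 4·8=32, C2→D 4·13=52, C3→A 2·12=24, C4→A 6·7=42, C5→B 2·20=40. Service 190; fixed 479; total 669.
No other subset beats 470.

Open B and D; minimum total cost 470.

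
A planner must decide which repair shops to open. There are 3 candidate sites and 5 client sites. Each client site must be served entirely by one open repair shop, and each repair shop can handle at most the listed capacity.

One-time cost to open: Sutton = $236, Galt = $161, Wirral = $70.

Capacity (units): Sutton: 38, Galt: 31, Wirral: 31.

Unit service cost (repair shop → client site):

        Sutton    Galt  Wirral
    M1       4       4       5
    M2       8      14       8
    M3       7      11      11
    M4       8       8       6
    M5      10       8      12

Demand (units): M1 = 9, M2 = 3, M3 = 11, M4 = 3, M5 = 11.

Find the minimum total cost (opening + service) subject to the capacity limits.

Minimum total cost: 507

Open {Sutton}: M1→Sutton 4·9=36, M2→Sutton 8·3=24, M3→Sutton 7·11=77, M4→Sutton 8·3=24, M5→Sutton 10·11=110.
Loads: Sutton carries 37/38. Service 271; fixed 236; total 507.
Next best feasible plan costs 518.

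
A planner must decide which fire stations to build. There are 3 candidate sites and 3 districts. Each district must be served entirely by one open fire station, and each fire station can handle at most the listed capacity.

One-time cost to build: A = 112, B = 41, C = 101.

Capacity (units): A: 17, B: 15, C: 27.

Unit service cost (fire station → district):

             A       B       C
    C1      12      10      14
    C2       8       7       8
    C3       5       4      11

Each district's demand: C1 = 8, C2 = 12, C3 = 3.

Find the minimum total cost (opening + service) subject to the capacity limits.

Minimum total cost: 330

Open {B, C}: C1→B 10·8=80, C2→C 8·12=96, C3→B 4·3=12.
Loads: B carries 11/15, C carries 12/27. Service 188; fixed 142; total 330.
Next best feasible plan costs 341.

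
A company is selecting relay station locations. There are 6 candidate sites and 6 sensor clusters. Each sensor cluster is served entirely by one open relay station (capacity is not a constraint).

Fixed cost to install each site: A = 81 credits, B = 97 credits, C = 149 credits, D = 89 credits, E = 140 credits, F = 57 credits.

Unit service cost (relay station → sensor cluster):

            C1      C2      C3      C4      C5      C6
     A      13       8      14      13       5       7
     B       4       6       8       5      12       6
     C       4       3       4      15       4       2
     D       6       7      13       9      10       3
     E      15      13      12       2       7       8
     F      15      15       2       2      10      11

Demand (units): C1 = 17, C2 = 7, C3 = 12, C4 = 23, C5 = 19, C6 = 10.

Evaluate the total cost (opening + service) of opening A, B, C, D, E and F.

Total cost: 868

Each sensor cluster is assigned to its cheapest site among the open ones.
{A, B, C, D, E, F}: C1→B 4·17=68, C2→C 3·7=21, C3→F 2·12=24, C4→E 2·23=46, C5→C 4·19=76, C6→C 2·10=20. Service 255; fixed 613; total 868.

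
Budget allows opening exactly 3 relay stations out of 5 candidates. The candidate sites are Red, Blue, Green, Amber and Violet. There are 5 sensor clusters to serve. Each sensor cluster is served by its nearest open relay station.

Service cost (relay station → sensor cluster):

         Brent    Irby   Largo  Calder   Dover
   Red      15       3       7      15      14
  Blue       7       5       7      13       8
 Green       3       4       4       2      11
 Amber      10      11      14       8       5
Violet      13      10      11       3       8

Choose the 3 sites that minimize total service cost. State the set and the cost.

Choose Red, Green and Amber; total service cost 17.

With exactly 3 open, each sensor cluster uses its cheapest among the chosen.
{Red, Green, Amber}: Brent→Green 3, Irby→Red 3, Largo→Green 4, Calder→Green 2, Dover→Amber 5. Service cost 17.
{Blue, Green, Amber}: service cost 18
{Green, Amber, Violet}: service cost 18
Among all 10 size-3 choices, {Red, Green, Amber} is lowest.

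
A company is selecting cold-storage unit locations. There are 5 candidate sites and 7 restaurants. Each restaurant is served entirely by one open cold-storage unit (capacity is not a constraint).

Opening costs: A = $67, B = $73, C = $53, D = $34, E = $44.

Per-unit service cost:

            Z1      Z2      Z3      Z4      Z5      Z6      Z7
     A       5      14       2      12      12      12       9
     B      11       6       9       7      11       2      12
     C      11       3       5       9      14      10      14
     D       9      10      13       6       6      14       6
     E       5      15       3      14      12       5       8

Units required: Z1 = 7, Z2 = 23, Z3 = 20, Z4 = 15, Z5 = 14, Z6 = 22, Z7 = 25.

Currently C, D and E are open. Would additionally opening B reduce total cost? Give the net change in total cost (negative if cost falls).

Current service cost with {C, D, E}: 598.
Adding B: each restaurant re-picks its cheapest; new service cost 532, saving 66.
Extra fixed cost: 73. Net change = 73 − 66 = 7.
(Totals: 729 → 736.)

No — net change +7 (cost rises by 7).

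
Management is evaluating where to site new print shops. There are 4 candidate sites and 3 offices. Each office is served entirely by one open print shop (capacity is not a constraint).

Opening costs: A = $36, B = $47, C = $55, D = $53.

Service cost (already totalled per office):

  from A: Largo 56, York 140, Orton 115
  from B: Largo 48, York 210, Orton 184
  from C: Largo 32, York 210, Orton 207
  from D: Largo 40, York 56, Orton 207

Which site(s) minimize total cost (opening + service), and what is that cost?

For any fixed open set, each office goes to its cheapest open site; total = fixed + service.
{A, D}: Largo→D 40, York→D 56, Orton→A 115. Service 211; fixed 89; total 300.
{A}: Largo→A 56, York→A 140, Orton→A 115. Service 311; fixed 36; total 347.
{A, B, D}: service 211 + fixed 136 = 347
{A, B, C, D}: service 203 + fixed 191 = 394
(All 15 nonempty subsets were checked; A and D is lowest.)

Open A and D; minimum total cost 300.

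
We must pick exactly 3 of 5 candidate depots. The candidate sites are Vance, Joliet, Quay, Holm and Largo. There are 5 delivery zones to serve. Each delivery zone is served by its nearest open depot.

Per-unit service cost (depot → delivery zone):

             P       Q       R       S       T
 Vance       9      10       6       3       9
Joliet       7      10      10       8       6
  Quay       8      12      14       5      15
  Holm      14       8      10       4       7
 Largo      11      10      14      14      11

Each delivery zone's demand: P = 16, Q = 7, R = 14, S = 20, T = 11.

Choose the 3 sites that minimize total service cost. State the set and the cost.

With exactly 3 open, each delivery zone uses its cheapest among the chosen.
{Vance, Joliet, Holm}: P→Joliet 7·16=112, Q→Holm 8·7=56, R→Vance 6·14=84, S→Vance 3·20=60, T→Joliet 6·11=66. Service cost 378.
{Vance, Joliet, Quay}: service cost 392
{Vance, Joliet, Largo}: service cost 392
Among all 10 size-3 choices, {Vance, Joliet, Holm} is lowest.

Choose Vance, Joliet and Holm; total service cost 378.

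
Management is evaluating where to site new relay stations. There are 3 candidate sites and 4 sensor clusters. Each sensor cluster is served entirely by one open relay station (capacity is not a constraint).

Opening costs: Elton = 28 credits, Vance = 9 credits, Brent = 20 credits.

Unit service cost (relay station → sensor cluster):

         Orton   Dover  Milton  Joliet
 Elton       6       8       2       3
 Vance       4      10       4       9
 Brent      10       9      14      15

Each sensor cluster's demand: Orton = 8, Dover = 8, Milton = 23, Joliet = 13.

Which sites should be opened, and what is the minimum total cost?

For any fixed open set, each sensor cluster goes to its cheapest open site; total = fixed + service.
{Elton, Vance}: Orton→Vance 4·8=32, Dover→Elton 8·8=64, Milton→Elton 2·23=46, Joliet→Elton 3·13=39. Service 181; fixed 37; total 218.
{Elton}: Orton→Elton 6·8=48, Dover→Elton 8·8=64, Milton→Elton 2·23=46, Joliet→Elton 3·13=39. Service 197; fixed 28; total 225.
{Elton, Vance, Brent}: service 181 + fixed 57 = 238
{Vance}: service 321 + fixed 9 = 330
(All 7 nonempty subsets were checked; Elton and Vance is lowest.)

Open Elton and Vance; minimum total cost 218.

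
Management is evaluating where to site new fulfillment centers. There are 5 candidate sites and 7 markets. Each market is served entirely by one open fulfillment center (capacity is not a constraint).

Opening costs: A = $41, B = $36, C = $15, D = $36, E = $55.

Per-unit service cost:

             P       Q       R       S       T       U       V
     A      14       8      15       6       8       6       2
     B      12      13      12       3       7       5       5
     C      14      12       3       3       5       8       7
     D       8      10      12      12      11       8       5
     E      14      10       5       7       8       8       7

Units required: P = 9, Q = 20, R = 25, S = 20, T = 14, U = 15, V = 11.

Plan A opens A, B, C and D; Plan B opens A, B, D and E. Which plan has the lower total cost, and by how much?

Plan A: {A, B, C, D}: P→D 8·9=72, Q→A 8·20=160, R→C 3·25=75, S→B 3·20=60, T→C 5·14=70, U→B 5·15=75, V→A 2·11=22. Service 534; fixed 128; total 662.
Plan B: {A, B, D, E}: P→D 8·9=72, Q→A 8·20=160, R→E 5·25=125, S→B 3·20=60, T→B 7·14=98, U→B 5·15=75, V→A 2·11=22. Service 612; fixed 168; total 780.
Difference: |662 − 780| = 118.

Plan A is cheaper by 118.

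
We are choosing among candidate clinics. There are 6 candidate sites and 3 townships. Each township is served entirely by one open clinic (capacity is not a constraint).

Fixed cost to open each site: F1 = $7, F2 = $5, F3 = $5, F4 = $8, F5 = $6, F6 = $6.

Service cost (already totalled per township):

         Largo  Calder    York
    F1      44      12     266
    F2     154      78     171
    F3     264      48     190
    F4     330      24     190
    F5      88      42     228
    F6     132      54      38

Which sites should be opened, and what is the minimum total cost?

Open F1 and F6; minimum total cost 107.

For any fixed open set, each township goes to its cheapest open site; total = fixed + service.
{F1, F6}: Largo→F1 44, Calder→F1 12, York→F6 38. Service 94; fixed 13; total 107.
{F1, F2, F6}: service 94 + fixed 18 = 112
{F1, F3, F6}: Largo→F1 44, Calder→F1 12, York→F6 38. Service 94; fixed 18; total 112.
{F1, F2, F3, F4, F5, F6}: service 94 + fixed 37 = 131
No other subset beats 107.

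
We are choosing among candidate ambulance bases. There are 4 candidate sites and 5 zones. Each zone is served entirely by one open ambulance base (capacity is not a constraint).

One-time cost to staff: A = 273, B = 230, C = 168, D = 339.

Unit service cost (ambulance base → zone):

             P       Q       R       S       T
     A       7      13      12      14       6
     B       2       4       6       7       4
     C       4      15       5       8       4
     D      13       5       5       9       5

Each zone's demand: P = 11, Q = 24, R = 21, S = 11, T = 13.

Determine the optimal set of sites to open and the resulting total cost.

For any fixed open set, each zone goes to its cheapest open site; total = fixed + service.
{B}: P→B 2·11=22, Q→B 4·24=96, R→B 6·21=126, S→B 7·11=77, T→B 4·13=52. Service 373; fixed 230; total 603.
{B, C}: P→B 2·11=22, Q→B 4·24=96, R→C 5·21=105, S→B 7·11=77, T→B 4·13=52. Service 352; fixed 398; total 750.
{C}: P→C 4·11=44, Q→C 15·24=360, R→C 5·21=105, S→C 8·11=88, T→C 4·13=52. Service 649; fixed 168; total 817.
{A, B, C, D}: P→B 2·11=22, Q→B 4·24=96, R→C 5·21=105, S→B 7·11=77, T→B 4·13=52. Service 352; fixed 1010; total 1362.
No other subset beats 603.

Open B only; minimum total cost 603.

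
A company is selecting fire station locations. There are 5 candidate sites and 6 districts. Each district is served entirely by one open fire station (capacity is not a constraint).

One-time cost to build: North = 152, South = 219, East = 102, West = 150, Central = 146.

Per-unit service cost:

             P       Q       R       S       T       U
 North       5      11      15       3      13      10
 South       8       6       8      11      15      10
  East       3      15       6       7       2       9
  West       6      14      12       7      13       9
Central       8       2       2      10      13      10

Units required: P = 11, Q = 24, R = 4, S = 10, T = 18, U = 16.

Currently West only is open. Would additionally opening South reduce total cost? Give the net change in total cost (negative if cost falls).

No — net change +11 (cost rises by 11).

Current service cost with {West}: 898.
Adding South: each district re-picks its cheapest; new service cost 690, saving 208.
Extra fixed cost: 219. Net change = 219 − 208 = 11.
(Totals: 1048 → 1059.)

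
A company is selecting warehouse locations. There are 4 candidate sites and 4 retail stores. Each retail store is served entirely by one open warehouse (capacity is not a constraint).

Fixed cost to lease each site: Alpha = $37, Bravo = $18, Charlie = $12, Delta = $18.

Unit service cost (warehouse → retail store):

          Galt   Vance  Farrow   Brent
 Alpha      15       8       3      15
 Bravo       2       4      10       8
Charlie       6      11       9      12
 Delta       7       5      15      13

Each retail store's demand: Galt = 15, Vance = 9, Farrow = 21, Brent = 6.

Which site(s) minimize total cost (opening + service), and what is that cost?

For any fixed open set, each retail store goes to its cheapest open site; total = fixed + service.
{Alpha, Bravo}: Galt→Bravo 2·15=30, Vance→Bravo 4·9=36, Farrow→Alpha 3·21=63, Brent→Bravo 8·6=48. Service 177; fixed 55; total 232.
{Alpha, Bravo, Charlie}: Galt→Bravo 2·15=30, Vance→Bravo 4·9=36, Farrow→Alpha 3·21=63, Brent→Bravo 8·6=48. Service 177; fixed 67; total 244.
{Alpha, Bravo, Delta}: Galt→Bravo 2·15=30, Vance→Bravo 4·9=36, Farrow→Alpha 3·21=63, Brent→Bravo 8·6=48. Service 177; fixed 73; total 250.
{Alpha, Bravo, Charlie, Delta}: Galt→Bravo 2·15=30, Vance→Bravo 4·9=36, Farrow→Alpha 3·21=63, Brent→Bravo 8·6=48. Service 177; fixed 85; total 262.
No other subset beats 232.

Open Alpha and Bravo; minimum total cost 232.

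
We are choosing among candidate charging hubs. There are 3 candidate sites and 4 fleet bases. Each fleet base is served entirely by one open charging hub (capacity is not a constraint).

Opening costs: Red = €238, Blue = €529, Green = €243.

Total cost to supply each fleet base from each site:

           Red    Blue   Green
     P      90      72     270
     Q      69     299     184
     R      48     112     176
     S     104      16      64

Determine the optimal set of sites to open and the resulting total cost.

For any fixed open set, each fleet base goes to its cheapest open site; total = fixed + service.
{Red}: P→Red 90, Q→Red 69, R→Red 48, S→Red 104. Service 311; fixed 238; total 549.
{Red, Green}: service 271 + fixed 481 = 752
{Green}: service 694 + fixed 243 = 937
{Red, Blue, Green}: P→Blue 72, Q→Red 69, R→Red 48, S→Blue 16. Service 205; fixed 1010; total 1215.
(All 7 nonempty subsets were checked; Red only is lowest.)

Open Red only; minimum total cost 549.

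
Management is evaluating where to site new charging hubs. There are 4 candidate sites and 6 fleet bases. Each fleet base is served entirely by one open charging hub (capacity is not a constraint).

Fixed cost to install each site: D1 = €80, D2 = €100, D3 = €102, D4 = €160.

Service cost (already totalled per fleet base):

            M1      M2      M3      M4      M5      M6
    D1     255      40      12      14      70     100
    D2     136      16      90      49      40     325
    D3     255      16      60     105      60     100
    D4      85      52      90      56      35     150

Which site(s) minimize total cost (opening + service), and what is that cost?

Open D1 and D2; minimum total cost 498.

For any fixed open set, each fleet base goes to its cheapest open site; total = fixed + service.
{D1, D2}: M1→D2 136, M2→D2 16, M3→D1 12, M4→D1 14, M5→D2 40, M6→D1 100. Service 318; fixed 180; total 498.
{D1, D4}: service 286 + fixed 240 = 526
{D1}: M1→D1 255, M2→D1 40, M3→D1 12, M4→D1 14, M5→D1 70, M6→D1 100. Service 491; fixed 80; total 571.
{D1, D2, D3, D4}: M1→D4 85, M2→D2 16, M3→D1 12, M4→D1 14, M5→D4 35, M6→D1 100. Service 262; fixed 442; total 704.
(All 15 nonempty subsets were checked; D1 and D2 is lowest.)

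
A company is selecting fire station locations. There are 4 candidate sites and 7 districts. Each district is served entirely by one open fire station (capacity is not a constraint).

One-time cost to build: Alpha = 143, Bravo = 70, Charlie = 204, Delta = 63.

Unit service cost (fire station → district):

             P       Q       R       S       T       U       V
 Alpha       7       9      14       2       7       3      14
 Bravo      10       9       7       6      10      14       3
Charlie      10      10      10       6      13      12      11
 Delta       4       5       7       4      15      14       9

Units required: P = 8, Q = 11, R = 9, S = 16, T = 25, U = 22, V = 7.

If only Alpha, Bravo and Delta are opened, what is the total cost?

Total cost: 720

Each district is assigned to its cheapest site among the open ones.
{Alpha, Bravo, Delta}: P→Delta 4·8=32, Q→Delta 5·11=55, R→Bravo 7·9=63, S→Alpha 2·16=32, T→Alpha 7·25=175, U→Alpha 3·22=66, V→Bravo 3·7=21. Service 444; fixed 276; total 720.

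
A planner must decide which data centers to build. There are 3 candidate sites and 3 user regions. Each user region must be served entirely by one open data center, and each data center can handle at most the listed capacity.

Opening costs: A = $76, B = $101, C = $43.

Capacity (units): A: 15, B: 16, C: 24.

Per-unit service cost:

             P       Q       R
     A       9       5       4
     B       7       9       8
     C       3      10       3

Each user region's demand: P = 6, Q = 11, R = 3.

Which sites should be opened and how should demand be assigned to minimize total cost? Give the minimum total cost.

Open {C}: P→C 3·6=18, Q→C 10·11=110, R→C 3·3=9.
Loads: C carries 20/24. Service 137; fixed 43; total 180.
Next best feasible plan costs 201.

Minimum total cost: 180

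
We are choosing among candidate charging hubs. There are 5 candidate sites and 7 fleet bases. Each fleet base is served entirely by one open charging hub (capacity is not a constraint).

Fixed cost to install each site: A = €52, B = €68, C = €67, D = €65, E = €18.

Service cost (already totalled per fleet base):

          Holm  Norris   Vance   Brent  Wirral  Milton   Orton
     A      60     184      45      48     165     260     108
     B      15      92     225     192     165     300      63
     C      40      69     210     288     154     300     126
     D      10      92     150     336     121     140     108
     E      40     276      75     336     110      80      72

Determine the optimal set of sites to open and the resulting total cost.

Open A, B and E; minimum total cost 591.

For any fixed open set, each fleet base goes to its cheapest open site; total = fixed + service.
{A, B, E}: Holm→B 15, Norris→B 92, Vance→A 45, Brent→A 48, Wirral→E 110, Milton→E 80, Orton→B 63. Service 453; fixed 138; total 591.
{A, D, E}: service 457 + fixed 135 = 592
{A, C, E}: Holm→C 40, Norris→C 69, Vance→A 45, Brent→A 48, Wirral→E 110, Milton→E 80, Orton→E 72. Service 464; fixed 137; total 601.
{A, B, C, D, E}: service 425 + fixed 270 = 695
No other subset beats 591.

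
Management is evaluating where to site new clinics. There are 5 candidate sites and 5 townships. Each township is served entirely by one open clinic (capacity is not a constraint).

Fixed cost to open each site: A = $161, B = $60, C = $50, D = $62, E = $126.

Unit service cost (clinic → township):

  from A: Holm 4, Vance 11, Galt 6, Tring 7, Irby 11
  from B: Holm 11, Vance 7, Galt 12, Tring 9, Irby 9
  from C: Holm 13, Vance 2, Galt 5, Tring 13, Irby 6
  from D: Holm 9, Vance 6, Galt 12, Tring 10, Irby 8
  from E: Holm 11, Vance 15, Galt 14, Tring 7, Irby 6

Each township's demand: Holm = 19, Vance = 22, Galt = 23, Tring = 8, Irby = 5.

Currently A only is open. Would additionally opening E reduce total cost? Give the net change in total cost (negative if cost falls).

No — net change +101 (cost rises by 101).

Current service cost with {A}: 567.
Adding E: each township re-picks its cheapest; new service cost 542, saving 25.
Extra fixed cost: 126. Net change = 126 − 25 = 101.
(Totals: 728 → 829.)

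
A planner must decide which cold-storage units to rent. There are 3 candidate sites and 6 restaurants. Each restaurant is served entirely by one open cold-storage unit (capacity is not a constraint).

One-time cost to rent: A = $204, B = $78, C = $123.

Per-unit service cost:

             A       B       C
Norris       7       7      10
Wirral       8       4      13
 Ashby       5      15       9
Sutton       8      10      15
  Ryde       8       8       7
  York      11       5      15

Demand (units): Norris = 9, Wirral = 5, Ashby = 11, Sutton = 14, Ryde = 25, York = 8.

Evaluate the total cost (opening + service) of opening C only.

Total cost: 882

Each restaurant is assigned to its cheapest site among the open ones.
{C}: Norris→C 10·9=90, Wirral→C 13·5=65, Ashby→C 9·11=99, Sutton→C 15·14=210, Ryde→C 7·25=175, York→C 15·8=120. Service 759; fixed 123; total 882.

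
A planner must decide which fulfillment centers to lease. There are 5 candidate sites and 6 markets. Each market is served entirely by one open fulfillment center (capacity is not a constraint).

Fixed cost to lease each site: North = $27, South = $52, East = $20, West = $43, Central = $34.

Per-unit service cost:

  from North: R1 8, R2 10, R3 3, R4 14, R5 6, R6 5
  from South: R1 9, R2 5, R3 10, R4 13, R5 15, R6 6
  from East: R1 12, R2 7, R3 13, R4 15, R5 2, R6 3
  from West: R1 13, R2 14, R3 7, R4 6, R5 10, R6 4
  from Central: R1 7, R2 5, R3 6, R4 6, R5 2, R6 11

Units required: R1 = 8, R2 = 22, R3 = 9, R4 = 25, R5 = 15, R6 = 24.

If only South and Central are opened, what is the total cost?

Each market is assigned to its cheapest site among the open ones.
{South, Central}: R1→Central 7·8=56, R2→South 5·22=110, R3→Central 6·9=54, R4→Central 6·25=150, R5→Central 2·15=30, R6→South 6·24=144. Service 544; fixed 86; total 630.

Total cost: 630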